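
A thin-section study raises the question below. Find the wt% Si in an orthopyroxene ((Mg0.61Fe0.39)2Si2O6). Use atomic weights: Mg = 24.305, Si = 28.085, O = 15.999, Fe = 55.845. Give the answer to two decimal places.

M((Mg0.61Fe0.39)2Si2O6) = 225.375 g/mol.
Si contributes 2 × 28.085 = 56.170 g per mole.
56.170/225.375 = 0.2492 → 24.92%.

24.92 wt%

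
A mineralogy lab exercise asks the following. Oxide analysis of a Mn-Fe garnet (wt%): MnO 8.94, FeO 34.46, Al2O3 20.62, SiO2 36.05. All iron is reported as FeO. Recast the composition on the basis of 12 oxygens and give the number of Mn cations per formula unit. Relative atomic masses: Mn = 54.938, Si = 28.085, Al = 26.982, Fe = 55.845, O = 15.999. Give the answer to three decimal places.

8.94 wt% MnO ÷ 70.937 g/mol = 0.12603 mol, giving 0.12603 Mn and 0.12603 O.
34.46 wt% FeO ÷ 71.844 g/mol = 0.47965 mol, giving 0.47965 Fe and 0.47965 O.
20.62 wt% Al2O3 ÷ 101.961 g/mol = 0.20223 mol, giving 0.40446 Al and 0.60669 O.
36.05 wt% SiO2 ÷ 60.083 g/mol = 0.60000 mol, giving 0.60000 Si and 1.20000 O.
Oxygen sums to 2.41237; scaling by 12/2.41237 = 4.97436 puts the formula on 12 O.
Mn: 0.12603 × 4.97436 = 0.627 atoms per formula unit.

0.627 Mn apfu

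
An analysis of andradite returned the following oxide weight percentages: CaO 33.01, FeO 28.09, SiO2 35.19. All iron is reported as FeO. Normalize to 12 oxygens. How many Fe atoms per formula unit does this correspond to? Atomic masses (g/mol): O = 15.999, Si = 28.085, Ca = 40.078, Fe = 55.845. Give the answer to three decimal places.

2.181 Fe apfu

CaO: 33.01/56.077 = 0.58865 mol → 0.58865 mol Ca, 0.58865 mol O.
FeO: 28.09/71.844 = 0.39099 mol → 0.39099 mol Fe, 0.39099 mol O.
SiO2: 35.19/60.083 = 0.58569 mol → 0.58569 mol Si, 1.17138 mol O.
Total oxygen = 2.15102 mol. Normalization factor = 12/2.15102 = 5.57875.
Fe per 12 O = 0.39099 × 5.57875 = 2.181.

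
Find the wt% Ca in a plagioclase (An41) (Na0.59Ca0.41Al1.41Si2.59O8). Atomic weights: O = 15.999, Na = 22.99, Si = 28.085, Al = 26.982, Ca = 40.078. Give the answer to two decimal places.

6.11 mass %

M(Na0.59Ca0.41Al1.41Si2.59O8) = 268.773 g/mol.
Ca contributes 0.41 × 40.078 = 16.432 g per mole.
16.432/268.773 = 0.0611 → 6.11%.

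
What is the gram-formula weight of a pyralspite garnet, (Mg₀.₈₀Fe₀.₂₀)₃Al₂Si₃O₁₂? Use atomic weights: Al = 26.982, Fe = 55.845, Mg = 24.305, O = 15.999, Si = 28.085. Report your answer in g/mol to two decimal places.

422.05 g/mol

M = 2.40·24.305 + 0.60·55.845 + 2·26.982 + 3·28.085 + 12·15.999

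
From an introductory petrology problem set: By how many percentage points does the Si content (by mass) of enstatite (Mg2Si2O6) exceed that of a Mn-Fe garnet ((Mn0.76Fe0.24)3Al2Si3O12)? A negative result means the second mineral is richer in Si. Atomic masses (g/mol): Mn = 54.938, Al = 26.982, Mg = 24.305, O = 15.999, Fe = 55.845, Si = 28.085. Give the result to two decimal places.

10.98 percentage points

Si in Mg2Si2O6: molar mass 200.774 g/mol; 2×28.085 = 56.170 g → 27.98 wt%.
Si in (Mn0.76Fe0.24)3Al2Si3O12: molar mass 495.674 g/mol; 3×28.085 = 84.255 g → 17.00 wt%.
Difference = 27.98 − 17.00 = 10.98 percentage points.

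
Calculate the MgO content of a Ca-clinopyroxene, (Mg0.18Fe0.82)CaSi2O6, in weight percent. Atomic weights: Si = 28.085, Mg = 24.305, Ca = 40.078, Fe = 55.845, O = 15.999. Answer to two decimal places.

Formula mass = 242.410 g/mol.
0.18 Mg → 0.1800 mol MgO per formula unit; M(MgO) = 40.304, so MgO mass = 7.255 g.
7.255/242.410 × 100 = 2.99 wt%.

2.99 wt%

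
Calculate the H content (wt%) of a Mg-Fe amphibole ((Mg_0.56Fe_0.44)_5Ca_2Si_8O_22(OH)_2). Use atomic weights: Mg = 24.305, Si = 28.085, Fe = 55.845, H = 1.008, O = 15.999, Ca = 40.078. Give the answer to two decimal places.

0.23 wt%

Formula mass = 2.80*24.305 + 2.20*55.845 + 2*40.078 + 8*28.085 + 24*15.999 + 2*1.008 = 881.741 g/mol, of which 2.016 g is H.
So H makes up 2.016/881.741 = 0.0023 of the mass, i.e. 0.23%.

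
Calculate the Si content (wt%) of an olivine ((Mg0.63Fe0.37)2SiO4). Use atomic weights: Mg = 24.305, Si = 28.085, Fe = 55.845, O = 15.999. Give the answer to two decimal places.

M((Mg0.63Fe0.37)2SiO4) = 164.031 g/mol.
Si contributes 1 × 28.085 = 28.085 g per mole.
28.085/164.031 = 0.1712 → 17.12%.

17.12 wt%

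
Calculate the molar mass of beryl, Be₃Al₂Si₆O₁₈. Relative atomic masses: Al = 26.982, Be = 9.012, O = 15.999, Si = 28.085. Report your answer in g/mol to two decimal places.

537.49 g/mol

M = 3*9.012 + 2*26.982 + 6*28.085 + 18*15.999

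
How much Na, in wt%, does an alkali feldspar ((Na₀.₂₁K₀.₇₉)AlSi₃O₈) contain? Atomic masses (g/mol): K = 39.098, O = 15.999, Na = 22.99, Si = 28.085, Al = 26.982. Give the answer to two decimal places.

M((Na₀.₂₁K₀.₇₉)AlSi₃O₈) = 274.944 g/mol.
Na contributes 0.21 × 22.99 = 4.828 g per mole.
4.828/274.944 = 0.0176 → 1.76%.

1.76 wt%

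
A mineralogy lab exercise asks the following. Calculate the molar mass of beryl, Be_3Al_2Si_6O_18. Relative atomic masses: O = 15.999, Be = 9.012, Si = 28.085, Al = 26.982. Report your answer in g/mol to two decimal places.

537.49 g/mol

The formula mass is the sum 3×9.012 + 2×26.982 + 6×28.085 + 18×15.999.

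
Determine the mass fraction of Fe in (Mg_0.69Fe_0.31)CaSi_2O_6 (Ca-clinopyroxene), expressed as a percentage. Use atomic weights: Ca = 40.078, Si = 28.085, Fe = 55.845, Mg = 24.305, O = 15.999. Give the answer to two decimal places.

Molar mass of (Mg_0.69Fe_0.31)CaSi_2O_6: 0.69*24.305 + 0.31*55.845 + 1*40.078 + 2*28.085 + 6*15.999 = 226.324 g/mol.
Mass of Fe per formula unit: 0.31 × 55.845 = 17.312 g.
Weight fraction Fe = 17.312 / 226.324 = 0.0765.

7.65 mass %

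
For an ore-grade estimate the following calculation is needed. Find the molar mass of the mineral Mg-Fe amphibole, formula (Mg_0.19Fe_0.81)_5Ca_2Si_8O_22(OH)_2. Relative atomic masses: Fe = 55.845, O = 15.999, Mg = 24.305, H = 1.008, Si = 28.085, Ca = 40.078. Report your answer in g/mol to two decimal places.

940.09 g/mol

M = 0.95*24.305 + 4.05*55.845 + 2*40.078 + 8*28.085 + 24*15.999 + 2*1.008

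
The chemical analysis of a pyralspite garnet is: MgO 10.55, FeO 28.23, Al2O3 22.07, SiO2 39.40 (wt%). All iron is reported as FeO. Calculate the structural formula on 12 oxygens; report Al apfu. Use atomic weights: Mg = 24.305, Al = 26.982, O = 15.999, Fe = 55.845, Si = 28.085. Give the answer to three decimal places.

1.986 Al apfu

MgO: 10.55/40.304 = 0.26176 mol → 0.26176 mol Mg, 0.26176 mol O.
FeO: 28.23/71.844 = 0.39293 mol → 0.39293 mol Fe, 0.39293 mol O.
Al2O3: 22.07/101.961 = 0.21646 mol → 0.43292 mol Al, 0.64938 mol O.
SiO2: 39.40/60.083 = 0.65576 mol → 0.65576 mol Si, 1.31152 mol O.
Total oxygen = 2.61559 mol. Normalization factor = 12/2.61559 = 4.58788.
Al per 12 O = 0.43292 × 4.58788 = 1.986.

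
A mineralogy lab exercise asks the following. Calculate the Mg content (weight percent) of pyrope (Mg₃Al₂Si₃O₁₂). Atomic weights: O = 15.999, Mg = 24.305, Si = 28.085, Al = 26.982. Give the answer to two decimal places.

18.09 weight percent

M(Mg₃Al₂Si₃O₁₂) = 403.122 g/mol.
Mg contributes 3 × 24.305 = 72.915 g per mole.
72.915/403.122 = 0.1809 → 18.09%.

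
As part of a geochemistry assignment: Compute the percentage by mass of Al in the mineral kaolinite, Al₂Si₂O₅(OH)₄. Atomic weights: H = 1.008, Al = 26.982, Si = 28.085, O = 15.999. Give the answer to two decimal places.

Molar mass of Al₂Si₂O₅(OH)₄: 2·26.982 + 2·28.085 + 9·15.999 + 4·1.008 = 258.157 g/mol.
Mass of Al per formula unit: 2 × 26.982 = 53.964 g.
Weight fraction Al = 53.964 / 258.157 = 0.2090.

20.90 mass %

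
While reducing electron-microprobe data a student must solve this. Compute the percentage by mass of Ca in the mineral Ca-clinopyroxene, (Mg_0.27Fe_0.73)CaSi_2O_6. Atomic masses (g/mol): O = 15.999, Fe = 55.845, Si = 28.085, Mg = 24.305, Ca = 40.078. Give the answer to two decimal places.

16.73 mass %

Formula mass = 0.27·24.305 + 0.73·55.845 + 1·40.078 + 2·28.085 + 6·15.999 = 239.571 g/mol, of which 40.078 g is Ca.
So Ca makes up 40.078/239.571 = 0.1673 of the mass, i.e. 16.73%.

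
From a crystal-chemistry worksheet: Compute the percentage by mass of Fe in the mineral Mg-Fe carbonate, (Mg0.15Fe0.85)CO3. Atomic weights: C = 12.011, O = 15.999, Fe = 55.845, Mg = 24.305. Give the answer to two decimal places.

42.72 weight percent

Molar mass of (Mg0.15Fe0.85)CO3: 0.15×24.305 + 0.85×55.845 + 1×12.011 + 3×15.999 = 111.122 g/mol.
Mass of Fe per formula unit: 0.85 × 55.845 = 47.468 g.
Weight fraction Fe = 47.468 / 111.122 = 0.4272.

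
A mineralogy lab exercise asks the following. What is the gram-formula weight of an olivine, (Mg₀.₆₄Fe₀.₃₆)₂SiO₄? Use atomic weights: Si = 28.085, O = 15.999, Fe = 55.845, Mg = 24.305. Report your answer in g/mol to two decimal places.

163.40 g/mol

Mg: 1.28 × 24.305 = 31.1104
Fe: 0.72 × 55.845 = 40.2084
Si: 1 × 28.085 = 28.0850
O: 4 × 15.999 = 63.9960
Summing the contributions gives the formula mass.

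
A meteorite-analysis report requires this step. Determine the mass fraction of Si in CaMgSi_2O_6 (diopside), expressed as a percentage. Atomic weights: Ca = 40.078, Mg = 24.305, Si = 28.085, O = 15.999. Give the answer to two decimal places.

25.94 mass %

M(CaMgSi_2O_6) = 216.547 g/mol.
Si contributes 2 × 28.085 = 56.170 g per mole.
56.170/216.547 = 0.2594 → 25.94%.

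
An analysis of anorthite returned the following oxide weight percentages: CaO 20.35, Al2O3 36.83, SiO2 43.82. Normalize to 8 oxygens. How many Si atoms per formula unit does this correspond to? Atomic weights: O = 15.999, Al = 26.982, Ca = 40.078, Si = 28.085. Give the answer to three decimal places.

2.008 Si apfu

20.35 wt% CaO ÷ 56.077 g/mol = 0.36289 mol, giving 0.36289 Ca and 0.36289 O.
36.83 wt% Al2O3 ÷ 101.961 g/mol = 0.36122 mol, giving 0.72244 Al and 1.08366 O.
43.82 wt% SiO2 ÷ 60.083 g/mol = 0.72932 mol, giving 0.72932 Si and 1.45864 O.
Oxygen sums to 2.90519; scaling by 8/2.90519 = 2.75369 puts the formula on 8 O.
Si: 0.72932 × 2.75369 = 2.008 atoms per formula unit.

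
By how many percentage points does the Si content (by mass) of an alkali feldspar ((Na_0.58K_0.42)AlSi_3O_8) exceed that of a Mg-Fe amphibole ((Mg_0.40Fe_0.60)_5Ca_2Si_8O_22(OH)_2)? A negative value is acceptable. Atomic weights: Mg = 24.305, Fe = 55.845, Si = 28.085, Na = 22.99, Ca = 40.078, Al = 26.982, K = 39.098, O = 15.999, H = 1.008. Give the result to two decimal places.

Si in (Na_0.58K_0.42)AlSi_3O_8: molar mass 268.984 g/mol; 3×28.085 = 84.255 g → 31.32 wt%.
Si in (Mg_0.40Fe_0.60)_5Ca_2Si_8O_22(OH)_2: molar mass 906.973 g/mol; 8×28.085 = 224.680 g → 24.77 wt%.
Difference = 31.32 − 24.77 = 6.55 percentage points.

6.55 percentage points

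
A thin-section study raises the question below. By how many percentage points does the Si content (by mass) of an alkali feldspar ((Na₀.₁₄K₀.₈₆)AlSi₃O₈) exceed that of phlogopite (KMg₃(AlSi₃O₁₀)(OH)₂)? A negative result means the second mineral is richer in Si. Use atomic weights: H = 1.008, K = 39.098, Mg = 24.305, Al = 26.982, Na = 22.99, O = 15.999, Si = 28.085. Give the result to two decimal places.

First mineral: 84.255 g Si in 276.072 g formula = 30.52 wt% Si.
Second mineral: 84.255 g Si in 417.254 g formula = 20.19 wt% Si.
30.52% − 20.19% gives a difference of 10.33 percentage points.

10.33 percentage points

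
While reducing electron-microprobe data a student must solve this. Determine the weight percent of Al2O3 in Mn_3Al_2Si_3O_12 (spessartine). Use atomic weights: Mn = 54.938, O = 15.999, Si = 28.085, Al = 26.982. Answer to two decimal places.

20.60 wt%

M(Mn_3Al_2Si_3O_12) = 495.021 g/mol; M(Al2O3) = 101.961 g/mol.
Moles Al2O3 per formula unit = 2 Al ÷ 2 = 1.0000.
Al2O3 fraction = (1.0000 × 101.961) / 495.021 = 101.961/495.021 = 0.2060.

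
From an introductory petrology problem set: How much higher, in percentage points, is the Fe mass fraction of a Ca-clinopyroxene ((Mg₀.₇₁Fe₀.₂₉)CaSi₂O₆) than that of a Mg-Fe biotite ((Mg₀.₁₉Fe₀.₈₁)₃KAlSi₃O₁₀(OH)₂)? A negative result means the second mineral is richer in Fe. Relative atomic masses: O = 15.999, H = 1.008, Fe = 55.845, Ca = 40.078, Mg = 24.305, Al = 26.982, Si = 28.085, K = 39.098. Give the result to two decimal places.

M((Mg₀.₇₁Fe₀.₂₉)CaSi₂O₆) = 225.694 g/mol, so wt% Fe = 16.195/225.694 × 100 = 7.18%.
M((Mg₀.₁₉Fe₀.₈₁)₃KAlSi₃O₁₀(OH)₂) = 493.896 g/mol, so wt% Fe = 135.703/493.896 × 100 = 27.48%.
7.18 − 27.48 = -20.30 pp.

-20.30 percentage points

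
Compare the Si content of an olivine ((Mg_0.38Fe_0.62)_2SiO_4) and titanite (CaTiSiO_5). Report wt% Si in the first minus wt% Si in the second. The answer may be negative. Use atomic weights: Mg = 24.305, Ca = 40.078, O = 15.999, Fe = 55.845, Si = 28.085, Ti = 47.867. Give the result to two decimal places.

First mineral: 28.085 g Si in 179.801 g formula = 15.62 wt% Si.
Second mineral: 28.085 g Si in 196.025 g formula = 14.33 wt% Si.
15.62% − 14.33% gives a difference of 1.29 percentage points.

1.29 percentage points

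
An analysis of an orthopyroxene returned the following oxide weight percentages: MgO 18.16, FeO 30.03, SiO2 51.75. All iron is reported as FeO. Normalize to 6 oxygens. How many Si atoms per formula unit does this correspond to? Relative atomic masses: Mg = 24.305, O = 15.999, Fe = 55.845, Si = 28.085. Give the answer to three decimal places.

MgO: 18.16/40.304 = 0.45058 mol → 0.45058 mol Mg, 0.45058 mol O.
FeO: 30.03/71.844 = 0.41799 mol → 0.41799 mol Fe, 0.41799 mol O.
SiO2: 51.75/60.083 = 0.86131 mol → 0.86131 mol Si, 1.72262 mol O.
Total oxygen = 2.59119 mol. Normalization factor = 6/2.59119 = 2.31554.
Si per 6 O = 0.86131 × 2.31554 = 1.994.

1.994 Si apfu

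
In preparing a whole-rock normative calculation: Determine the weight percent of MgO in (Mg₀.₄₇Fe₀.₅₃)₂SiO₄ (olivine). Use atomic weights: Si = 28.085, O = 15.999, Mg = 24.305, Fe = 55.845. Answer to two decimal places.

21.76 wt%

Formula mass = 174.123 g/mol.
0.94 Mg → 0.9400 mol MgO per formula unit; M(MgO) = 40.304, so MgO mass = 37.886 g.
37.886/174.123 × 100 = 21.76 wt%.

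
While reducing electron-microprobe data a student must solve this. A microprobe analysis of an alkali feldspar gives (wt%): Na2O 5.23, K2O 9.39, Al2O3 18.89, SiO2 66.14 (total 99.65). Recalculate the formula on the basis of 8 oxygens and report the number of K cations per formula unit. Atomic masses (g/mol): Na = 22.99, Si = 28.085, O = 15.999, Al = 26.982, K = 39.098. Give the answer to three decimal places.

5.23 wt% Na2O ÷ 61.979 g/mol = 0.08438 mol, giving 0.16876 Na and 0.08438 O.
9.39 wt% K2O ÷ 94.195 g/mol = 0.09969 mol, giving 0.19938 K and 0.09969 O.
18.89 wt% Al2O3 ÷ 101.961 g/mol = 0.18527 mol, giving 0.37054 Al and 0.55581 O.
66.14 wt% SiO2 ÷ 60.083 g/mol = 1.10081 mol, giving 1.10081 Si and 2.20162 O.
Oxygen sums to 2.94150; scaling by 8/2.94150 = 2.71970 puts the formula on 8 O.
K: 0.19938 × 2.71970 = 0.542 atoms per formula unit.

0.542 K apfu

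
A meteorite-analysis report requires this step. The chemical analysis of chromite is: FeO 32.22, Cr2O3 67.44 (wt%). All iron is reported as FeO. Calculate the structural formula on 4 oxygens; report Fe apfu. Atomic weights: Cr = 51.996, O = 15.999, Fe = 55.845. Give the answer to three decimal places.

1.008 Fe apfu

FeO: 32.22/71.844 = 0.44847 mol → 0.44847 mol Fe, 0.44847 mol O.
Cr2O3: 67.44/151.989 = 0.44372 mol → 0.88744 mol Cr, 1.33116 mol O.
Total oxygen = 1.77963 mol. Normalization factor = 4/1.77963 = 2.24766.
Fe per 4 O = 0.44847 × 2.24766 = 1.008.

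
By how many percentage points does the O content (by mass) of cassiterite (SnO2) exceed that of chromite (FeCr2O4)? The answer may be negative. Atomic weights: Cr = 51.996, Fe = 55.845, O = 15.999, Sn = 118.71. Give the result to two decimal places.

First mineral: 31.998 g O in 150.708 g formula = 21.23 wt% O.
Second mineral: 63.996 g O in 223.833 g formula = 28.59 wt% O.
21.23% − 28.59% gives a difference of -7.36 percentage points.

-7.36 percentage points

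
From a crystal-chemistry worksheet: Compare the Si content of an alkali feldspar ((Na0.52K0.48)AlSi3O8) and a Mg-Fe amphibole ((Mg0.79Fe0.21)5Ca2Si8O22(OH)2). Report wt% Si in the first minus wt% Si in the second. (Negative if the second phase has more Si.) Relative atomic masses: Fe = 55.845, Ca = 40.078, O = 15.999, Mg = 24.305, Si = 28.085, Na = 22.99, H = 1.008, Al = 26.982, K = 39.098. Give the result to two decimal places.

4.64 percentage points

First mineral: 84.255 g Si in 269.951 g formula = 31.21 wt% Si.
Second mineral: 224.680 g Si in 845.470 g formula = 26.57 wt% Si.
31.21% − 26.57% gives a difference of 4.64 percentage points.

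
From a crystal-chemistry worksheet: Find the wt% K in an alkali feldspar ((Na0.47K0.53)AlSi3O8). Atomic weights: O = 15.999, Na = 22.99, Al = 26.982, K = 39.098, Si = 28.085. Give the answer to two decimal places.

Formula mass = 0.47·22.99 + 0.53·39.098 + 1·26.982 + 3·28.085 + 8·15.999 = 270.756 g/mol, of which 20.722 g is K.
So K makes up 20.722/270.756 = 0.0765 of the mass, i.e. 7.65%.

7.65 wt%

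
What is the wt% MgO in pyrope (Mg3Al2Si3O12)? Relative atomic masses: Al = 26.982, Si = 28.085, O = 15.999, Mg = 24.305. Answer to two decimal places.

Molar mass of Mg3Al2Si3O12 = 3*24.305 + 2*26.982 + 3*28.085 + 12*15.999 = 403.122 g/mol.
Each formula unit contains 3 Mg, equivalent to 3/1 = 3.0000 mol MgO.
M(MgO) = 1×24.305 + 1×15.999 = 40.304 g/mol.
Mass of MgO per formula unit = 3.0000 × 40.304 = 120.912 g.
MgO wt% = 120.912 / 403.122 × 100 = 29.99%.

29.99 wt%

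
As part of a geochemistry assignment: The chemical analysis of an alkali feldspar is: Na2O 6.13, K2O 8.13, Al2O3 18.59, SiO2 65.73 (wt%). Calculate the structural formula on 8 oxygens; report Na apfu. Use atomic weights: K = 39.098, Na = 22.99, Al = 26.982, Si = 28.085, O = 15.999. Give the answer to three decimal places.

0.542 Na apfu

6.13 wt% Na2O ÷ 61.979 g/mol = 0.09890 mol, giving 0.19780 Na and 0.09890 O.
8.13 wt% K2O ÷ 94.195 g/mol = 0.08631 mol, giving 0.17262 K and 0.08631 O.
18.59 wt% Al2O3 ÷ 101.961 g/mol = 0.18232 mol, giving 0.36464 Al and 0.54696 O.
65.73 wt% SiO2 ÷ 60.083 g/mol = 1.09399 mol, giving 1.09399 Si and 2.18798 O.
Oxygen sums to 2.92015; scaling by 8/2.92015 = 2.73959 puts the formula on 8 O.
Na: 0.19780 × 2.73959 = 0.542 atoms per formula unit.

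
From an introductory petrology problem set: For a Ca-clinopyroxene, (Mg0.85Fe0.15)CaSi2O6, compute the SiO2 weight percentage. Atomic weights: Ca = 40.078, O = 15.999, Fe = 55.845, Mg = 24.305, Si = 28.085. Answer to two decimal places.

M((Mg0.85Fe0.15)CaSi2O6) = 221.278 g/mol; M(SiO2) = 60.083 g/mol.
Moles SiO2 per formula unit = 2 Si ÷ 1 = 2.0000.
SiO2 fraction = (2.0000 × 60.083) / 221.278 = 120.166/221.278 = 0.5431.

54.31 wt%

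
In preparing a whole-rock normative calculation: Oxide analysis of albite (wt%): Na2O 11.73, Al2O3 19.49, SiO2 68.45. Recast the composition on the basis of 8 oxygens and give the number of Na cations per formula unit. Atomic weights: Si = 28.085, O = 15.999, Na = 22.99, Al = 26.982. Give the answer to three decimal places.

0.996 Na apfu

11.73 wt% Na2O ÷ 61.979 g/mol = 0.18926 mol, giving 0.37852 Na and 0.18926 O.
19.49 wt% Al2O3 ÷ 101.961 g/mol = 0.19115 mol, giving 0.38230 Al and 0.57345 O.
68.45 wt% SiO2 ÷ 60.083 g/mol = 1.13926 mol, giving 1.13926 Si and 2.27852 O.
Oxygen sums to 3.04123; scaling by 8/3.04123 = 2.63051 puts the formula on 8 O.
Na: 0.37852 × 2.63051 = 0.996 atoms per formula unit.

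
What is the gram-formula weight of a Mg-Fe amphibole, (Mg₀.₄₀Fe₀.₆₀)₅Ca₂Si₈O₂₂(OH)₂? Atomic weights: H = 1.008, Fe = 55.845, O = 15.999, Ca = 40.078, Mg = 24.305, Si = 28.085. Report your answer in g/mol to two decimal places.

M = 2(24.305) + 3(55.845) + 2(40.078) + 8(28.085) + 24(15.999) + 2(1.008)

906.97 g/mol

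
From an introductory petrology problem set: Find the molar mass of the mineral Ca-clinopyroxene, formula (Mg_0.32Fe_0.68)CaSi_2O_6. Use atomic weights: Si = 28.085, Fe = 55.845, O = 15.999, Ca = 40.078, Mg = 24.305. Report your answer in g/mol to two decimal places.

M = 0.32*24.305 + 0.68*55.845 + 1*40.078 + 2*28.085 + 6*15.999

237.99 g/mol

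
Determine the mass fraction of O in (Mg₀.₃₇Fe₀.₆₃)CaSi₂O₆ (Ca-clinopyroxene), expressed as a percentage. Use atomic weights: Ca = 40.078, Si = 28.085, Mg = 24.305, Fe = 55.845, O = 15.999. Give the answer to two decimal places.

40.60 weight percent

Formula mass = 0.37×24.305 + 0.63×55.845 + 1×40.078 + 2×28.085 + 6×15.999 = 236.417 g/mol, of which 95.994 g is O.
So O makes up 95.994/236.417 = 0.4060 of the mass, i.e. 40.60%.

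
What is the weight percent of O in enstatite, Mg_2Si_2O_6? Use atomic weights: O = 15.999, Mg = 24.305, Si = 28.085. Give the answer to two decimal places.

47.81 mass %

Molar mass of Mg_2Si_2O_6: 2×24.305 + 2×28.085 + 6×15.999 = 200.774 g/mol.
Mass of O per formula unit: 6 × 15.999 = 95.994 g.
Weight fraction O = 95.994 / 200.774 = 0.4781.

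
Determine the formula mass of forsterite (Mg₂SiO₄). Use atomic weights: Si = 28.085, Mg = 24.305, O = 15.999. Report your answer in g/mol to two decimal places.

140.69 g/mol

Mg: 2 × 24.305 = 48.6100
Si: 1 × 28.085 = 28.0850
O: 4 × 15.999 = 63.9960
Summing the contributions gives the formula mass.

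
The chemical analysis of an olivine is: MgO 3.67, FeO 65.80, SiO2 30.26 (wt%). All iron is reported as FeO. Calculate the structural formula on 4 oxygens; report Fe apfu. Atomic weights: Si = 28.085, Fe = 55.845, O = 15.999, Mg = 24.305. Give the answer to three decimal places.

MgO (M=40.304): mol = 0.09106; Mg = 0.09106, O = 0.09106.
FeO (M=71.844): mol = 0.91587; Fe = 0.91587, O = 0.91587.
SiO2 (M=60.083): mol = 0.50364; Si = 0.50364, O = 1.00728.
ΣO = 2.01421; factor = 4/ΣO = 1.98589.
Fe apfu = 0.91587 × 1.98589 = 1.819.

1.819 Fe apfu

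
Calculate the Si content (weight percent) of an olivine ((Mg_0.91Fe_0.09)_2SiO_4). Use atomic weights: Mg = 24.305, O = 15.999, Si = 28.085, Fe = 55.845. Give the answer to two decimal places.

M((Mg_0.91Fe_0.09)_2SiO_4) = 146.368 g/mol.
Si contributes 1 × 28.085 = 28.085 g per mole.
28.085/146.368 = 0.1919 → 19.19%.

19.19 weight percent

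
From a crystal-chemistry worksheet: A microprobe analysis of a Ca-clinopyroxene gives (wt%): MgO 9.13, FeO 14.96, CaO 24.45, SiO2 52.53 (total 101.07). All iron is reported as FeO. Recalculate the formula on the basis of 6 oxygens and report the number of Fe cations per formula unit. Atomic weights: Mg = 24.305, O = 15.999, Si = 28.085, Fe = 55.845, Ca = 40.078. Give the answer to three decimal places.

MgO (M=40.304): mol = 0.22653; Mg = 0.22653, O = 0.22653.
FeO (M=71.844): mol = 0.20823; Fe = 0.20823, O = 0.20823.
CaO (M=56.077): mol = 0.43601; Ca = 0.43601, O = 0.43601.
SiO2 (M=60.083): mol = 0.87429; Si = 0.87429, O = 1.74858.
ΣO = 2.61935; factor = 6/ΣO = 2.29064.
Fe apfu = 0.20823 × 2.29064 = 0.477.

0.477 Fe apfu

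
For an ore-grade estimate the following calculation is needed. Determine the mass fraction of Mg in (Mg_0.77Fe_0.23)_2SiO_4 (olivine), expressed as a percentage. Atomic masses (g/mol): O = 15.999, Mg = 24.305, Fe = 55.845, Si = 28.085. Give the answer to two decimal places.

Molar mass of (Mg_0.77Fe_0.23)_2SiO_4: 1.54·24.305 + 0.46·55.845 + 1·28.085 + 4·15.999 = 155.199 g/mol.
Mass of Mg per formula unit: 1.54 × 24.305 = 37.430 g.
Weight fraction Mg = 37.430 / 155.199 = 0.2412.

24.12 mass %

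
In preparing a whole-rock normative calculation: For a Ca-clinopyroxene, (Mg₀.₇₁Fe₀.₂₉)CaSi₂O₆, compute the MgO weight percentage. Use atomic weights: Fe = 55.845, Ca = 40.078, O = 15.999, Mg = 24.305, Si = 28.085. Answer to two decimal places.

12.68 wt%

Molar mass of (Mg₀.₇₁Fe₀.₂₉)CaSi₂O₆ = 0.71×24.305 + 0.29×55.845 + 1×40.078 + 2×28.085 + 6×15.999 = 225.694 g/mol.
Each formula unit contains 0.71 Mg, equivalent to 0.71/1 = 0.7100 mol MgO.
M(MgO) = 1×24.305 + 1×15.999 = 40.304 g/mol.
Mass of MgO per formula unit = 0.7100 × 40.304 = 28.616 g.
MgO wt% = 28.616 / 225.694 × 100 = 12.68%.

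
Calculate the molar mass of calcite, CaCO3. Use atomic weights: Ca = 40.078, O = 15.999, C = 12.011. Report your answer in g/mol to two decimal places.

The formula mass is the sum 1(40.078) + 1(12.011) + 3(15.999).

100.09 g/mol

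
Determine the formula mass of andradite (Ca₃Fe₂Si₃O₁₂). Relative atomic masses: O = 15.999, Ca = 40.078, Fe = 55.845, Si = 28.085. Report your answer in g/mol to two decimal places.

508.17 g/mol

The formula mass is the sum 3(40.078) + 2(55.845) + 3(28.085) + 12(15.999).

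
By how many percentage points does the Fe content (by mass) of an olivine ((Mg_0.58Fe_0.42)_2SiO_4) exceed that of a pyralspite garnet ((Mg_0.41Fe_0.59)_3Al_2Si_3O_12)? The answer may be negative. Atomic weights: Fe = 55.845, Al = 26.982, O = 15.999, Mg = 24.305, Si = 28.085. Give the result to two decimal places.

M((Mg_0.58Fe_0.42)_2SiO_4) = 167.185 g/mol, so wt% Fe = 46.910/167.185 × 100 = 28.06%.
M((Mg_0.41Fe_0.59)_3Al_2Si_3O_12) = 458.948 g/mol, so wt% Fe = 98.846/458.948 × 100 = 21.54%.
28.06 − 21.54 = 6.52 pp.

6.52 percentage points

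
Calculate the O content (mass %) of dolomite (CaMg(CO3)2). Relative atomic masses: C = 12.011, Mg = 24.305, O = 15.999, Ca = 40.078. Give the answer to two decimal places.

M(CaMg(CO3)2) = 184.399 g/mol.
O contributes 6 × 15.999 = 95.994 g per mole.
95.994/184.399 = 0.5206 → 52.06%.

52.06 mass %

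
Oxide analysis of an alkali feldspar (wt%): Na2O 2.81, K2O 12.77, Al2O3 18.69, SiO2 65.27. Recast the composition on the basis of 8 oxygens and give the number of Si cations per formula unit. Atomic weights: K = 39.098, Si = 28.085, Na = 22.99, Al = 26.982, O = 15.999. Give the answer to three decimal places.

Na2O (M=61.979): mol = 0.04534; Na = 0.09068, O = 0.04534.
K2O (M=94.195): mol = 0.13557; K = 0.27114, O = 0.13557.
Al2O3 (M=101.961): mol = 0.18331; Al = 0.36662, O = 0.54993.
SiO2 (M=60.083): mol = 1.08633; Si = 1.08633, O = 2.17266.
ΣO = 2.90350; factor = 8/ΣO = 2.75530.
Si apfu = 1.08633 × 2.75530 = 2.993.

2.993 Si apfu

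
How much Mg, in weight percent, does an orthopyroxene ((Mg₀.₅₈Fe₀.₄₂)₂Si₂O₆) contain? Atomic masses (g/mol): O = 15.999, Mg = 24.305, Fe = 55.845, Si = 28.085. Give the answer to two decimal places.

Molar mass of (Mg₀.₅₈Fe₀.₄₂)₂Si₂O₆: 1.16*24.305 + 0.84*55.845 + 2*28.085 + 6*15.999 = 227.268 g/mol.
Mass of Mg per formula unit: 1.16 × 24.305 = 28.194 g.
Weight fraction Mg = 28.194 / 227.268 = 0.1241.

12.41 weight percent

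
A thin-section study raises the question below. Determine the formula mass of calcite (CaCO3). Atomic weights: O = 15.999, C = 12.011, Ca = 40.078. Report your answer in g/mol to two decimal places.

100.09 g/mol

The formula mass is the sum 1·40.078 + 1·12.011 + 3·15.999.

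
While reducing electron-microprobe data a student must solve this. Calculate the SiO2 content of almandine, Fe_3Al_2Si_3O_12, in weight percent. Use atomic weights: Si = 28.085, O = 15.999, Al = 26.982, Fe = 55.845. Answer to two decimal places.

Molar mass of Fe_3Al_2Si_3O_12 = 3·55.845 + 2·26.982 + 3·28.085 + 12·15.999 = 497.742 g/mol.
Each formula unit contains 3 Si, equivalent to 3/1 = 3.0000 mol SiO2.
M(SiO2) = 1×28.085 + 2×15.999 = 60.083 g/mol.
Mass of SiO2 per formula unit = 3.0000 × 60.083 = 180.249 g.
SiO2 wt% = 180.249 / 497.742 × 100 = 36.21%.

36.21 wt%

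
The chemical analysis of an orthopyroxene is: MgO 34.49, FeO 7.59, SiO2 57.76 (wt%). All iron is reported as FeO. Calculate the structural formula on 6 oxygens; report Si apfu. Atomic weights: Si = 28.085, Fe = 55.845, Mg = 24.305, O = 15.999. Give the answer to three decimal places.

MgO (M=40.304): mol = 0.85575; Mg = 0.85575, O = 0.85575.
FeO (M=71.844): mol = 0.10565; Fe = 0.10565, O = 0.10565.
SiO2 (M=60.083): mol = 0.96134; Si = 0.96134, O = 1.92268.
ΣO = 2.88408; factor = 6/ΣO = 2.08039.
Si apfu = 0.96134 × 2.08039 = 2.000.

2.000 Si apfu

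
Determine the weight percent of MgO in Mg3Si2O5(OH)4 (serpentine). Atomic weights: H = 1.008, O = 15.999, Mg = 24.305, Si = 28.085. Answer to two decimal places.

Molar mass of Mg3Si2O5(OH)4 = 3*24.305 + 2*28.085 + 9*15.999 + 4*1.008 = 277.108 g/mol.
Each formula unit contains 3 Mg, equivalent to 3/1 = 3.0000 mol MgO.
M(MgO) = 1×24.305 + 1×15.999 = 40.304 g/mol.
Mass of MgO per formula unit = 3.0000 × 40.304 = 120.912 g.
MgO wt% = 120.912 / 277.108 × 100 = 43.63%.

43.63 wt%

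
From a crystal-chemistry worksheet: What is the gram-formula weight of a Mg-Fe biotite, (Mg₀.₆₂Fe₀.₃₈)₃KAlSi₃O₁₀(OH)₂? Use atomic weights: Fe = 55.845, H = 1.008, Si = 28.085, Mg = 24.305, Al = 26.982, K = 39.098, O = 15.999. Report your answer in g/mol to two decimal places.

453.21 g/mol

M = 1.86·24.305 + 1.14·55.845 + 1·39.098 + 1·26.982 + 3·28.085 + 12·15.999 + 2·1.008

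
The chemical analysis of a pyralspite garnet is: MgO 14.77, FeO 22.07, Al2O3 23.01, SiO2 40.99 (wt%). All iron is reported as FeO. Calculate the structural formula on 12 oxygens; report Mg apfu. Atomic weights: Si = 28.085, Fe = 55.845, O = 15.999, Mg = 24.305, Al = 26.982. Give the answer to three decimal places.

1.620 Mg apfu

MgO: 14.77/40.304 = 0.36646 mol → 0.36646 mol Mg, 0.36646 mol O.
FeO: 22.07/71.844 = 0.30719 mol → 0.30719 mol Fe, 0.30719 mol O.
Al2O3: 23.01/101.961 = 0.22567 mol → 0.45134 mol Al, 0.67701 mol O.
SiO2: 40.99/60.083 = 0.68222 mol → 0.68222 mol Si, 1.36444 mol O.
Total oxygen = 2.71510 mol. Normalization factor = 12/2.71510 = 4.41973.
Mg per 12 O = 0.36646 × 4.41973 = 1.620.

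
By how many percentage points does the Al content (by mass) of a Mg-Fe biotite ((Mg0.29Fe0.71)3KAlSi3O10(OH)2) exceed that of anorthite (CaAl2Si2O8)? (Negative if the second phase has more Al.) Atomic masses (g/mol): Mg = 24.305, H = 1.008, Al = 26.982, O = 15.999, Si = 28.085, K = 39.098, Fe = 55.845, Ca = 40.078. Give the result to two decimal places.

-13.83 percentage points

M((Mg0.29Fe0.71)3KAlSi3O10(OH)2) = 484.434 g/mol, so wt% Al = 26.982/484.434 × 100 = 5.57%.
M(CaAl2Si2O8) = 278.204 g/mol, so wt% Al = 53.964/278.204 × 100 = 19.40%.
5.57 − 19.40 = -13.83 pp.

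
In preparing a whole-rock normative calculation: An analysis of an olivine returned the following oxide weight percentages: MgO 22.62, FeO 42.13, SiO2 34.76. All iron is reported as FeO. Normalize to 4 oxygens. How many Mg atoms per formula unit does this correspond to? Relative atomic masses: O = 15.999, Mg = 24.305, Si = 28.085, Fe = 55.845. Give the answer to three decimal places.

MgO (M=40.304): mol = 0.56123; Mg = 0.56123, O = 0.56123.
FeO (M=71.844): mol = 0.58641; Fe = 0.58641, O = 0.58641.
SiO2 (M=60.083): mol = 0.57853; Si = 0.57853, O = 1.15706.
ΣO = 2.30470; factor = 4/ΣO = 1.73558.
Mg apfu = 0.56123 × 1.73558 = 0.974.

0.974 Mg apfu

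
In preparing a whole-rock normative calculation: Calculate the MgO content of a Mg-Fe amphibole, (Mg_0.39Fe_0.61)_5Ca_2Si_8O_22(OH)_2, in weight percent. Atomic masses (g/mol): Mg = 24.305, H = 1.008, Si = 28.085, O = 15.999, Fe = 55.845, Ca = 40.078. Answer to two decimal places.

Molar mass of (Mg_0.39Fe_0.61)_5Ca_2Si_8O_22(OH)_2 = 1.95·24.305 + 3.05·55.845 + 2·40.078 + 8·28.085 + 24·15.999 + 2·1.008 = 908.550 g/mol.
Each formula unit contains 1.95 Mg, equivalent to 1.95/1 = 1.9500 mol MgO.
M(MgO) = 1×24.305 + 1×15.999 = 40.304 g/mol.
Mass of MgO per formula unit = 1.9500 × 40.304 = 78.593 g.
MgO wt% = 78.593 / 908.550 × 100 = 8.65%.

8.65 wt%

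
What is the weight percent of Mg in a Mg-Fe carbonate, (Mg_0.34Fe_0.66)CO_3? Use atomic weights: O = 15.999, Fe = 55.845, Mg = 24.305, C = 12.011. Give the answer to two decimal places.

M((Mg_0.34Fe_0.66)CO_3) = 105.129 g/mol.
Mg contributes 0.34 × 24.305 = 8.264 g per mole.
8.264/105.129 = 0.0786 → 7.86%.

7.86 weight percent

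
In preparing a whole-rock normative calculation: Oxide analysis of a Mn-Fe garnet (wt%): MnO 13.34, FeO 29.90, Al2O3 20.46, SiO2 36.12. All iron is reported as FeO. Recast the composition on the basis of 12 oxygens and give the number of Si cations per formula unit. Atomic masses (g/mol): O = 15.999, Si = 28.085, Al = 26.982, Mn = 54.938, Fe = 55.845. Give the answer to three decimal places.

2.995 Si apfu

MnO: 13.34/70.937 = 0.18805 mol → 0.18805 mol Mn, 0.18805 mol O.
FeO: 29.90/71.844 = 0.41618 mol → 0.41618 mol Fe, 0.41618 mol O.
Al2O3: 20.46/101.961 = 0.20066 mol → 0.40132 mol Al, 0.60198 mol O.
SiO2: 36.12/60.083 = 0.60117 mol → 0.60117 mol Si, 1.20234 mol O.
Total oxygen = 2.40855 mol. Normalization factor = 12/2.40855 = 4.98225.
Si per 12 O = 0.60117 × 4.98225 = 2.995.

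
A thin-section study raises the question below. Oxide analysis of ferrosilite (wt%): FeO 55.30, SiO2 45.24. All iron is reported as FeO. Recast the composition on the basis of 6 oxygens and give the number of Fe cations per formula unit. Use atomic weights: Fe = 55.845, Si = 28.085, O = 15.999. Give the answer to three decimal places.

2.029 Fe apfu

FeO: 55.30/71.844 = 0.76972 mol → 0.76972 mol Fe, 0.76972 mol O.
SiO2: 45.24/60.083 = 0.75296 mol → 0.75296 mol Si, 1.50592 mol O.
Total oxygen = 2.27564 mol. Normalization factor = 6/2.27564 = 2.63662.
Fe per 6 O = 0.76972 × 2.63662 = 2.029.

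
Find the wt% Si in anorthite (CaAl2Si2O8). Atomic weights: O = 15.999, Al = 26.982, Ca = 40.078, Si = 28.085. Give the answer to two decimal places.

20.19 mass %

M(CaAl2Si2O8) = 278.204 g/mol.
Si contributes 2 × 28.085 = 56.170 g per mole.
56.170/278.204 = 0.2019 → 20.19%.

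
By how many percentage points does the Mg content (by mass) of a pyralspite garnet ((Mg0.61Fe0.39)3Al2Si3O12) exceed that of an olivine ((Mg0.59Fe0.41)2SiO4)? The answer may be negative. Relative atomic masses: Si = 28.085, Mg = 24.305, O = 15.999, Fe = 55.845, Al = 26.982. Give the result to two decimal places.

-7.11 percentage points

First mineral: 44.478 g Mg in 440.024 g formula = 10.11 wt% Mg.
Second mineral: 28.680 g Mg in 166.554 g formula = 17.22 wt% Mg.
10.11% − 17.22% gives a difference of -7.11 percentage points.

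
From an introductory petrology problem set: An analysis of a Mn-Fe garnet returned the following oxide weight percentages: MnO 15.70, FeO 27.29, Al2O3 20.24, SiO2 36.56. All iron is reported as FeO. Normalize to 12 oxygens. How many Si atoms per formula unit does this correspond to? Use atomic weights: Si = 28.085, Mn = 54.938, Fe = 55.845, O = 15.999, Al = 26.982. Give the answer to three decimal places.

MnO (M=70.937): mol = 0.22132; Mn = 0.22132, O = 0.22132.
FeO (M=71.844): mol = 0.37985; Fe = 0.37985, O = 0.37985.
Al2O3 (M=101.961): mol = 0.19851; Al = 0.39702, O = 0.59553.
SiO2 (M=60.083): mol = 0.60849; Si = 0.60849, O = 1.21698.
ΣO = 2.41368; factor = 12/ΣO = 4.97166.
Si apfu = 0.60849 × 4.97166 = 3.025.

3.025 Si apfu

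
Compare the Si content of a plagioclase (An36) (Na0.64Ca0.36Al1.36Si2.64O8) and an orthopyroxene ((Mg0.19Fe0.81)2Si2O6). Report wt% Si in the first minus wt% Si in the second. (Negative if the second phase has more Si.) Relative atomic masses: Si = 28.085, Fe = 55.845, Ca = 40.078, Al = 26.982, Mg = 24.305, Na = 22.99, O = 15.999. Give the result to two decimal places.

5.37 percentage points

Si in Na0.64Ca0.36Al1.36Si2.64O8: molar mass 267.974 g/mol; 2.64×28.085 = 74.144 g → 27.67 wt%.
Si in (Mg0.19Fe0.81)2Si2O6: molar mass 251.869 g/mol; 2×28.085 = 56.170 g → 22.30 wt%.
Difference = 27.67 − 22.30 = 5.37 percentage points.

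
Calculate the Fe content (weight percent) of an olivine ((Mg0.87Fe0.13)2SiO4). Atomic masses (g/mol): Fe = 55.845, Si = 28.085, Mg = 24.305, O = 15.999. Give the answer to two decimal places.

M((Mg0.87Fe0.13)2SiO4) = 148.891 g/mol.
Fe contributes 0.26 × 55.845 = 14.520 g per mole.
14.520/148.891 = 0.0975 → 9.75%.

9.75 weight percent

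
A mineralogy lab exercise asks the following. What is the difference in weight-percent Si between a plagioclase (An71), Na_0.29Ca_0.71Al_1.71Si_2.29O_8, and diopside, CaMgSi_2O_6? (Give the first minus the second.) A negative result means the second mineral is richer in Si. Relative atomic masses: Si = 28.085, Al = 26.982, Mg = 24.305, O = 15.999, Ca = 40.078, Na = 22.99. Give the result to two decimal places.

M(Na_0.29Ca_0.71Al_1.71Si_2.29O_8) = 273.568 g/mol, so wt% Si = 64.315/273.568 × 100 = 23.51%.
M(CaMgSi_2O_6) = 216.547 g/mol, so wt% Si = 56.170/216.547 × 100 = 25.94%.
23.51 − 25.94 = -2.43 pp.

-2.43 percentage points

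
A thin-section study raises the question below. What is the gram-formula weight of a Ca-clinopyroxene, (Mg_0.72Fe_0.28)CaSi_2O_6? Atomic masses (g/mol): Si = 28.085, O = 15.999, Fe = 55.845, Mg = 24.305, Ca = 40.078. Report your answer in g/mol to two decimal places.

225.38 g/mol

The formula mass is the sum 0.72·24.305 + 0.28·55.845 + 1·40.078 + 2·28.085 + 6·15.999.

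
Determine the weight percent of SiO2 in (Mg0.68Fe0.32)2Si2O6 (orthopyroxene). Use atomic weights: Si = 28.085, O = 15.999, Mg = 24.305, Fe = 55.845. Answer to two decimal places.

Formula mass = 220.960 g/mol.
2 Si → 2.0000 mol SiO2 per formula unit; M(SiO2) = 60.083, so SiO2 mass = 120.166 g.
120.166/220.960 × 100 = 54.38 wt%.

54.38 wt%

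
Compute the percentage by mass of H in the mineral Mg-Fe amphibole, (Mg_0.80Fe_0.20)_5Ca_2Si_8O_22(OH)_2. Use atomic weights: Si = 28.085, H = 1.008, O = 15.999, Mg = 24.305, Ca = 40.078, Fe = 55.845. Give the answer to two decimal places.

Formula mass = 4·24.305 + 1·55.845 + 2·40.078 + 8·28.085 + 24·15.999 + 2·1.008 = 843.893 g/mol, of which 2.016 g is H.
So H makes up 2.016/843.893 = 0.0024 of the mass, i.e. 0.24%.

0.24 weight percent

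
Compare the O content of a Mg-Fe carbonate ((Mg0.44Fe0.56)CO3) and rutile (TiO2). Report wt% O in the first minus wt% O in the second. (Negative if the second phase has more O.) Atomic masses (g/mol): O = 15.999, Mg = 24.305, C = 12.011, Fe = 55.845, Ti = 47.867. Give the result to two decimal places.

7.00 percentage points

M((Mg0.44Fe0.56)CO3) = 101.975 g/mol, so wt% O = 47.997/101.975 × 100 = 47.07%.
M(TiO2) = 79.865 g/mol, so wt% O = 31.998/79.865 × 100 = 40.07%.
47.07 − 40.07 = 7.00 pp.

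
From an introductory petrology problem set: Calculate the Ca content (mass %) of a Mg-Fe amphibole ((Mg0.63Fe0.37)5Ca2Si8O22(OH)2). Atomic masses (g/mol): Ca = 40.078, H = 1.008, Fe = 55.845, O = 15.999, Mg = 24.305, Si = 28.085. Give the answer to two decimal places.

9.21 mass %

M((Mg0.63Fe0.37)5Ca2Si8O22(OH)2) = 870.702 g/mol.
Ca contributes 2 × 40.078 = 80.156 g per mole.
80.156/870.702 = 0.0921 → 9.21%.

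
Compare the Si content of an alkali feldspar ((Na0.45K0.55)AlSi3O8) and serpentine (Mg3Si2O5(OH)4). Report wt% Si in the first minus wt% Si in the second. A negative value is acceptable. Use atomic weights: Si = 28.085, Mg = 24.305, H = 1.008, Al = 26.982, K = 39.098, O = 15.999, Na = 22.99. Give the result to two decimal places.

M((Na0.45K0.55)AlSi3O8) = 271.078 g/mol, so wt% Si = 84.255/271.078 × 100 = 31.08%.
M(Mg3Si2O5(OH)4) = 277.108 g/mol, so wt% Si = 56.170/277.108 × 100 = 20.27%.
31.08 − 20.27 = 10.81 pp.

10.81 percentage points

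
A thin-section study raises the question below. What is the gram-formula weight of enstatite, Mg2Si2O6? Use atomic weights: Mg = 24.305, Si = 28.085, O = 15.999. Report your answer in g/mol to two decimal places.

The formula mass is the sum 2×24.305 + 2×28.085 + 6×15.999.

200.77 g/mol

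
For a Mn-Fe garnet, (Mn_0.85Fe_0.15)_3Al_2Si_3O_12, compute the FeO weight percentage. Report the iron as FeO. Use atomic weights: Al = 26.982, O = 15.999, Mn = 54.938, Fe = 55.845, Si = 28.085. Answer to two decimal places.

6.53 wt%

Molar mass of (Mn_0.85Fe_0.15)_3Al_2Si_3O_12 = 2.55·54.938 + 0.45·55.845 + 2·26.982 + 3·28.085 + 12·15.999 = 495.429 g/mol.
Each formula unit contains 0.45 Fe, equivalent to 0.45/1 = 0.4500 mol FeO.
M(FeO) = 1×55.845 + 1×15.999 = 71.844 g/mol.
Mass of FeO per formula unit = 0.4500 × 71.844 = 32.330 g.
FeO wt% = 32.330 / 495.429 × 100 = 6.53%.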